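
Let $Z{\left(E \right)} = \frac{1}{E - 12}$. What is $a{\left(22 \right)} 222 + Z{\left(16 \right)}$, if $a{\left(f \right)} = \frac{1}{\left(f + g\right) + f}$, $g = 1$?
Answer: $\frac{311}{60} \approx 5.1833$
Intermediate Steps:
$Z{\left(E \right)} = \frac{1}{-12 + E}$
$a{\left(f \right)} = \frac{1}{1 + 2 f}$ ($a{\left(f \right)} = \frac{1}{\left(f + 1\right) + f} = \frac{1}{\left(1 + f\right) + f} = \frac{1}{1 + 2 f}$)
$a{\left(22 \right)} 222 + Z{\left(16 \right)} = \frac{1}{1 + 2 \cdot 22} \cdot 222 + \frac{1}{-12 + 16} = \frac{1}{1 + 44} \cdot 222 + \frac{1}{4} = \frac{1}{45} \cdot 222 + \frac{1}{4} = \frac{74}{15} + \frac{1}{4} = \frac{311}{60}$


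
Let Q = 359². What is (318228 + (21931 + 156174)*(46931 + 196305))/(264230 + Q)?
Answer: 43321866008/393111 ≈ 1.1020e+5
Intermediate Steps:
Q = 128881
(318228 + (21931 + 156174)*(46931 + 196305))/(264230 + Q) = (318228 + (21931 + 156174)*(46931 + 196305))/(264230 + 128881) = (318228 + 178105*243236)/393111 = (318228 + 43321547780)*(1/393111) = 43321866008*(1/393111) = 43321866008/393111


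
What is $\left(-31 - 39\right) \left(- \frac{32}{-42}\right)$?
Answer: $- \frac{160}{3} \approx -53.333$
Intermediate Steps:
$\left(-31 - 39\right) \left(- \frac{32}{-42}\right) = - 70 \left(\left(-32\right) \left(- \frac{1}{42}\right)\right) = \left(-70\right) \frac{16}{21} = - \frac{160}{3}$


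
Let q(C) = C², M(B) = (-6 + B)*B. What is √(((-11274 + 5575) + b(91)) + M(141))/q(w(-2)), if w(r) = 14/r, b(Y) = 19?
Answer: √13355/49 ≈ 2.3584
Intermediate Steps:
M(B) = B*(-6 + B)
√(((-11274 + 5575) + b(91)) + M(141))/q(w(-2)) = √(((-11274 + 5575) + 19) + 141*(-6 + 141))/((14/(-2))²) = √((-5699 + 19) + 141*135)/((14*(-½))²) = √(-5680 + 19035)/((-7)²) = √13355/49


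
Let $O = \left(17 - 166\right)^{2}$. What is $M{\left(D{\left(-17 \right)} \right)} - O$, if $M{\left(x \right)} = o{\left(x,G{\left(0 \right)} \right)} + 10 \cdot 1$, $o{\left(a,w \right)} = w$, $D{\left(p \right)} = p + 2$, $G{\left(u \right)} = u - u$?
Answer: $-22191$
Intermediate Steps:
$G{\left(u \right)} = 0$
$D{\left(p \right)} = 2 + p$
$M{\left(x \right)} = 10$ ($M{\left(x \right)} = 0 + 10 \cdot 1 = 0 + 10 = 10$)
$O = 22201$ ($O = \left(-149\right)^{2} = 22201$)
$M{\left(D{\left(-17 \right)} \right)} - O = 10 - 22201 = -22191$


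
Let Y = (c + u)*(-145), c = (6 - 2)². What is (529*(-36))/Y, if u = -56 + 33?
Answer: -19044/1015 ≈ -18.763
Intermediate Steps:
c = 16 (c = 4² = 16)
u = -23
Y = 1015 (Y = (16 - 23)*(-145) = -7*(-145) = 1015)
(529*(-36))/Y = (529*(-36))/1015 = -19044*1/1015 = -19044/1015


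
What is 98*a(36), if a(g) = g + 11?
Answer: 4606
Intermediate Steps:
a(g) = 11 + g
98*a(36) = 98*(11 + 36) = 98*47 = 4606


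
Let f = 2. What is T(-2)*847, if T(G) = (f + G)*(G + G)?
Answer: 0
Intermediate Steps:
T(G) = 2*G*(2 + G) (T(G) = (2 + G)*(G + G) = (2 + G)*(2*G) = 2*G*(2 + G))
T(-2)*847 = (2*(-2)*(2 - 2))*847 = (2*(-2)*0)*847 = 0*847 = 0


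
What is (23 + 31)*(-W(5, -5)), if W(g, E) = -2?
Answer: 108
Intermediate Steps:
(23 + 31)*(-W(5, -5)) = (23 + 31)*(-1*(-2)) = 54*2 = 108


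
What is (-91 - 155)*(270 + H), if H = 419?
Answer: -169494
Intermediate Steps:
(-91 - 155)*(270 + H) = (-91 - 155)*(270 + 419) = -246*689 = -169494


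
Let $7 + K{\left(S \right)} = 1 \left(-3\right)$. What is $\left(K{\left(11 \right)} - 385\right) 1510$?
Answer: $-596450$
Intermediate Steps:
$K{\left(S \right)} = -10$ ($K{\left(S \right)} = -7 + 1 \left(-3\right) = -7 - 3 = -10$)
$\left(K{\left(11 \right)} - 385\right) 1510 = \left(-10 - 385\right) 1510 = \left(-395\right) 1510 = -596450$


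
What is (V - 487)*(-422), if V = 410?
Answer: 32494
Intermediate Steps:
(V - 487)*(-422) = (410 - 487)*(-422) = -77*(-422) = 32494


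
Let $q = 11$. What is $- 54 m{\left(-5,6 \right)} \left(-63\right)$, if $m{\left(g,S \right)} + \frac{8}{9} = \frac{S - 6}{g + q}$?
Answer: $-3024$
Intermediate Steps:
$m{\left(g,S \right)} = - \frac{8}{9} + \frac{-6 + S}{11 + g}$ ($m{\left(g,S \right)} = - \frac{8}{9} + \frac{S - 6}{g + 11} = - \frac{8}{9} + \frac{-6 + S}{11 + g}$)
$- 54 m{\left(-5,6 \right)} \left(-63\right) = - 54 \frac{-142 - -40 + 9 \cdot 6}{9 \left(11 - 5\right)} \left(-63\right) = - 54 \frac{-142 + 40 + 54}{9 \cdot 6} \left(-63\right) = - 54 \cdot \frac{1}{9} \cdot \frac{1}{6} \left(-48\right) \left(-63\right) = \left(-54\right) \left(- \frac{8}{9}\right) \left(-63\right) = 48 \left(-63\right) = -3024$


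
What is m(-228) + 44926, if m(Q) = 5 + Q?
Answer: 44703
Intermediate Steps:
m(-228) + 44926 = (5 - 228) + 44926 = -223 + 44926 = 44703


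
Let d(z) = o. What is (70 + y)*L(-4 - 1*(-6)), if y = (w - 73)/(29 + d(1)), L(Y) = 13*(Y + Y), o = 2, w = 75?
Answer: 112944/31 ≈ 3643.4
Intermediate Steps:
d(z) = 2
L(Y) = 26*Y (L(Y) = 13*(2*Y) = 26*Y)
y = 2/31 (y = (75 - 73)/(29 + 2) = 2/31 ≈ 0.064516)
(70 + y)*L(-4 - 1*(-6)) = (70 + 2/31)*(26*(-4 - 1*(-6))) = 2172*(26*(-4 + 6))/31 = 2172*(26*2)/31 = (2172/31)*52 = 112944/31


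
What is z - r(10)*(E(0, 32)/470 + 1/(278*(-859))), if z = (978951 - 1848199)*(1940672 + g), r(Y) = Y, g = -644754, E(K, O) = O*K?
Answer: -134502137556011259/119401 ≈ -1.1265e+12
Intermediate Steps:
E(K, O) = K*O
z = -1126474129664 (z = (978951 - 1848199)*(1940672 - 644754) = -869248*1295918 = -1126474129664)
z - r(10)*(E(0, 32)/470 + 1/(278*(-859))) = -1126474129664 - 10*((0*32)/470 + 1/(278*(-859))) = -1126474129664 - 10*(0*(1/470) + (1/278)*(-1/859)) = -1126474129664 - 10*(0 - 1/238802) = -1126474129664 - 10*(-1)/238802 = -1126474129664 - 1*(-5/119401) = -1126474129664 + 5/119401 = -134502137556011259/119401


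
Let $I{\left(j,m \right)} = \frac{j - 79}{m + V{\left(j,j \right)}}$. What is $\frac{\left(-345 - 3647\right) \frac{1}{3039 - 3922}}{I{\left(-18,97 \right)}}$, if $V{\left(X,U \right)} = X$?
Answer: $- \frac{315368}{85651} \approx -3.682$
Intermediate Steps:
$I{\left(j,m \right)} = \frac{-79 + j}{j + m}$ ($I{\left(j,m \right)} = \frac{j - 79}{m + j} = \frac{-79 + j}{j + m}$)
$\frac{\left(-345 - 3647\right) \frac{1}{3039 - 3922}}{I{\left(-18,97 \right)}} = \frac{\left(-345 - 3647\right) \frac{1}{3039 - 3922}}{\frac{1}{-18 + 97} \left(-79 - 18\right)} = \frac{\left(-3992\right) \frac{1}{-883}}{\frac{1}{79} \left(-97\right)} = \frac{\left(-3992\right) \left(- \frac{1}{883}\right)}{\frac{1}{79} \left(-97\right)} = \frac{3992}{883 \left(- \frac{97}{79}\right)} = \frac{3992}{883} \left(- \frac{79}{97}\right) = - \frac{315368}{85651}$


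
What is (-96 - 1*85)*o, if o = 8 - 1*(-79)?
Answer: -15747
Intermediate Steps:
o = 87 (o = 8 + 79 = 87)
(-96 - 1*85)*o = (-96 - 1*85)*87 = (-96 - 85)*87 = -181*87 = -15747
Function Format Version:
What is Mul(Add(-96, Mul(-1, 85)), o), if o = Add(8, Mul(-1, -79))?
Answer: -15747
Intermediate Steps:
o = 87 (o = Add(8, 79) = 87)
Mul(Add(-96, Mul(-1, 85)), o) = Mul(Add(-96, Mul(-1, 85)), 87) = Mul(Add(-96, -85), 87) = Mul(-181, 87) = -15747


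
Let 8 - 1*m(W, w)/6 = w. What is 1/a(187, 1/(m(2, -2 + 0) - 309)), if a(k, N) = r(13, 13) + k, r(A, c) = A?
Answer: 1/200 ≈ 0.0050000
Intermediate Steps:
m(W, w) = 48 - 6*w
a(k, N) = 13 + k
1/a(187, 1/(m(2, -2 + 0) - 309)) = 1/(13 + 187) = 1/200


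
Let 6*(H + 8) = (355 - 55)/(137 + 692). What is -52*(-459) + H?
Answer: 19779990/829 ≈ 23860.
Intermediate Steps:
H = -6582/829 (H = -8 + ((355 - 55)/(137 + 692))/6 = -8 + (300/829)/6 = -8 + (300*(1/829))/6 = -8 + (1/6)*(300/829) = -8 + 50/829 = -6582/829 ≈ -7.9397)
-52*(-459) + H = -52*(-459) - 6582/829 = 23868 - 6582/829 = 19779990/829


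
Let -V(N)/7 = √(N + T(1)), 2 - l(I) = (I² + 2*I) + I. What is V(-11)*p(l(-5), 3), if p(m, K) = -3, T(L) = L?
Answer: 21*I*√10 ≈ 66.408*I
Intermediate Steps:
l(I) = 2 - I² - 3*I (l(I) = 2 - ((I² + 2*I) + I) = 2 - (I² + 3*I) = 2 + (-I² - 3*I) = 2 - I² - 3*I)
V(N) = -7*√(1 + N) (V(N) = -7*√(N + 1) = -7*√(1 + N))
V(-11)*p(l(-5), 3) = -7*√(1 - 11)*(-3) = -7*I*√10*(-3) = 21*I*√10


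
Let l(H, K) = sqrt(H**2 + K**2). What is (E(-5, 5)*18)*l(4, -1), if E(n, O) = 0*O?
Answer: 0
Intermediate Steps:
E(n, O) = 0
(E(-5, 5)*18)*l(4, -1) = (0*18)*sqrt(4**2 + (-1)**2) = 0*sqrt(16 + 1) = 0*sqrt(17) = 0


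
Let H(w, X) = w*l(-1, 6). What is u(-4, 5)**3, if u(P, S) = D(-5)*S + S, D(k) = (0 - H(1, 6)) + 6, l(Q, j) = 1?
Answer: 27000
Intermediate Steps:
H(w, X) = w (H(w, X) = w*1 = w)
D(k) = 5 (D(k) = (0 - 1*1) + 6 = (0 - 1) + 6 = -1 + 6 = 5)
u(P, S) = 6*S (u(P, S) = 5*S + S = 6*S)
u(-4, 5)**3 = (6*5)**3 = 30**3 = 27000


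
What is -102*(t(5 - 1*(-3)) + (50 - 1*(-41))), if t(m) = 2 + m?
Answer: -10302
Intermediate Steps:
-102*(t(5 - 1*(-3)) + (50 - 1*(-41))) = -102*((2 + (5 - 1*(-3))) + (50 - 1*(-41))) = -102*((2 + (5 + 3)) + (50 + 41)) = -102*((2 + 8) + 91) = -102*(10 + 91) = -102*101 = -10302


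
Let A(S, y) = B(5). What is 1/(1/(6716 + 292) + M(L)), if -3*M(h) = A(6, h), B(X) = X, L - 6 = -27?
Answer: -2336/3893 ≈ -0.60005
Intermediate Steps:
L = -21 (L = 6 - 27 = -21)
A(S, y) = 5
M(h) = -5/3 (M(h) = -1/3*5 = -5/3)
1/(1/(6716 + 292) + M(L)) = 1/(1/(6716 + 292) - 5/3) = 1/(1/7008 - 5/3) = 1/(-3893/2336) = -2336/3893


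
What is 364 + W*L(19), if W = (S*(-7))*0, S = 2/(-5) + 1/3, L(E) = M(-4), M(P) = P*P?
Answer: 364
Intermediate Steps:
M(P) = P²
L(E) = 16 (L(E) = (-4)² = 16)
S = -1/15 (S = 2*(-⅕) + 1*(⅓) = -⅖ + ⅓ = -1/15 ≈ -0.066667)
W = 0 (W = -1/15*(-7)*0 = (7/15)*0 = 0)
364 + W*L(19) = 364 + 0*16 = 364 + 0 = 364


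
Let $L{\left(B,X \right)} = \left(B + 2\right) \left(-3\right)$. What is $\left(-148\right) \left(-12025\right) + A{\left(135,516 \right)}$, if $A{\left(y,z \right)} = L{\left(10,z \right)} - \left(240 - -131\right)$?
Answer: $1779293$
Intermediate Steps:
$L{\left(B,X \right)} = -6 - 3 B$ ($L{\left(B,X \right)} = \left(2 + B\right) \left(-3\right) = -6 - 3 B$)
$A{\left(y,z \right)} = -407$ ($A{\left(y,z \right)} = \left(-6 - 30\right) - \left(240 - -131\right) = \left(-6 - 30\right) - \left(240 + 131\right) = -36 - 371 = -407$)
$\left(-148\right) \left(-12025\right) + A{\left(135,516 \right)} = \left(-148\right) \left(-12025\right) - 407 = 1779700 - 407 = 1779293$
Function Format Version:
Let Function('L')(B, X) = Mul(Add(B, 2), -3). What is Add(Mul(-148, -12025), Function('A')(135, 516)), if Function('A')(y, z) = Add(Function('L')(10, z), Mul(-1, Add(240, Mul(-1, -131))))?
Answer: 1779293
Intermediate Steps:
Function('L')(B, X) = Add(-6, Mul(-3, B)) (Function('L')(B, X) = Mul(Add(2, B), -3) = Add(-6, Mul(-3, B)))
Function('A')(y, z) = -407 (Function('A')(y, z) = Add(Add(-6, Mul(-3, 10)), Mul(-1, Add(240, Mul(-1, -131)))) = Add(Add(-6, -30), Mul(-1, Add(240, 131))) = Add(-36, Mul(-1, 371)) = Add(-36, -371) = -407)
Add(Mul(-148, -12025), Function('A')(135, 516)) = Add(Mul(-148, -12025), -407) = Add(1779700, -407) = 1779293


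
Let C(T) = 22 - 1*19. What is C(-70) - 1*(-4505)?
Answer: 4508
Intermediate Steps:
C(T) = 3 (C(T) = 22 - 19 = 3)
C(-70) - 1*(-4505) = 3 - 1*(-4505) = 3 + 4505 = 4508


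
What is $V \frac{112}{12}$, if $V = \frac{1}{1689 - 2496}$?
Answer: $- \frac{28}{2421} \approx -0.011565$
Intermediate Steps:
$V = - \frac{1}{807}$ ($V = \frac{1}{1689 - 2496} = \frac{1}{-807} = - \frac{1}{807} \approx -0.0012392$)
$V \frac{112}{12} = - \frac{112 \cdot \frac{1}{12}}{807} = \left(- \frac{1}{807}\right) \frac{28}{3} = - \frac{28}{2421}$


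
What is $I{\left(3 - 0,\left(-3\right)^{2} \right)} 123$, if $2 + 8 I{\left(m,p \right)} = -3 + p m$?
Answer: $\frac{1353}{4} \approx 338.25$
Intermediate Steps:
$I{\left(m,p \right)} = - \frac{5}{8} + \frac{m p}{8}$ ($I{\left(m,p \right)} = - \frac{1}{4} + \frac{-3 + p m}{8} = - \frac{1}{4} + \frac{-3 + m p}{8} = - \frac{1}{4} + \left(- \frac{3}{8} + \frac{m p}{8}\right) = - \frac{5}{8} + \frac{m p}{8}$)
$I{\left(3 - 0,\left(-3\right)^{2} \right)} 123 = \left(- \frac{5}{8} + \frac{\left(3 - 0\right) \left(-3\right)^{2}}{8}\right) 123 = \left(- \frac{5}{8} + \frac{1}{8} \left(3 + 0\right) 9\right) 123 = \left(- \frac{5}{8} + \frac{1}{8} \cdot 3 \cdot 9\right) 123 = \left(- \frac{5}{8} + \frac{27}{8}\right) 123 = \frac{11}{4} \cdot 123 = \frac{1353}{4}$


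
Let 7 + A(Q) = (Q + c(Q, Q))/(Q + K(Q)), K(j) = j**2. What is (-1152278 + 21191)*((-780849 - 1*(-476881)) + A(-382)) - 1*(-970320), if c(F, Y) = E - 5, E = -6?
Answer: 16680236017680927/48514 ≈ 3.4382e+11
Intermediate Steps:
c(F, Y) = -11 (c(F, Y) = -6 - 5 = -11)
A(Q) = -7 + (-11 + Q)/(Q + Q**2) (A(Q) = -7 + (Q - 11)/(Q + Q**2) = -7 + (-11 + Q)/(Q + Q**2))
(-1152278 + 21191)*((-780849 - 1*(-476881)) + A(-382)) - 1*(-970320) = (-1152278 + 21191)*((-780849 - 1*(-476881)) + (-11 - 7*(-382)**2 - 6*(-382))/((-382)*(1 - 382))) - 1*(-970320) = -1131087*((-780849 + 476881) - 1/382*(-11 - 7*145924 + 2292)/(-381)) + 970320 = -1131087*(-303968 - 1/382*(-1/381)*(-11 - 1021468 + 2292)) + 970320 = -1131087*(-303968 - 1/382*(-1/381)*(-1019187)) + 970320 = -1131087*(-303968 - 339729/48514) + 970320 = -1131087*(-14747043281/48514) + 970320 = 16680188943576447/48514 + 970320 = 16680236017680927/48514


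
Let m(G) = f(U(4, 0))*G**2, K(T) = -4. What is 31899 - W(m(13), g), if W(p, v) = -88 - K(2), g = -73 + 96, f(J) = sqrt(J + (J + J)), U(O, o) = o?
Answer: 31983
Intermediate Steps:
f(J) = sqrt(3)*sqrt(J) (f(J) = sqrt(J + 2*J) = sqrt(3*J) = sqrt(3)*sqrt(J))
m(G) = 0 (m(G) = (sqrt(3)*sqrt(0))*G**2 = (sqrt(3)*0)*G**2 = 0*G**2 = 0)
g = 23
W(p, v) = -84 (W(p, v) = -88 - 1*(-4) = -88 + 4 = -84)
31899 - W(m(13), g) = 31899 - 1*(-84) = 31899 + 84 = 31983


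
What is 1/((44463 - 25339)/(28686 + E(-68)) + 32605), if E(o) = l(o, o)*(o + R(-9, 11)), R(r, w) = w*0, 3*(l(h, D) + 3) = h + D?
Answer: 47959/1563731881 ≈ 3.0670e-5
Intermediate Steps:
l(h, D) = -3 + D/3 + h/3 (l(h, D) = -3 + (h + D)/3 = -3 + (D + h)/3 = -3 + (D/3 + h/3) = -3 + D/3 + h/3)
R(r, w) = 0
E(o) = o*(-3 + 2*o/3) (E(o) = (-3 + o/3 + o/3)*(o + 0) = (-3 + 2*o/3)*o = o*(-3 + 2*o/3))
1/((44463 - 25339)/(28686 + E(-68)) + 32605) = 1/((44463 - 25339)/(28686 + (⅓)*(-68)*(-9 + 2*(-68))) + 32605) = 1/(19124/(28686 + (⅓)*(-68)*(-9 - 136)) + 32605) = 1/(19124/(28686 + (⅓)*(-68)*(-145)) + 32605) = 1/(19124/(28686 + 9860/3) + 32605) = 1/(19124/(95918/3) + 32605) = 1/(19124*(3/95918) + 32605) = 1/(28686/47959 + 32605) = 1/(1563731881/47959) = 47959/1563731881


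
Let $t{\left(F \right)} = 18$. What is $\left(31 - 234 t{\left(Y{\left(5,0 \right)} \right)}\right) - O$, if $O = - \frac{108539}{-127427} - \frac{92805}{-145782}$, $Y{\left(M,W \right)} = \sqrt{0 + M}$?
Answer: $- \frac{25898752812889}{6192187638} \approx -4182.5$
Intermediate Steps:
$Y{\left(M,W \right)} = \sqrt{M}$
$O = \frac{9216298411}{6192187638}$ ($O = \left(-108539\right) \left(- \frac{1}{127427}\right) - - \frac{30935}{48594} = \frac{108539}{127427} + \frac{30935}{48594} = \frac{9216298411}{6192187638} \approx 1.4884$)
$\left(31 - 234 t{\left(Y{\left(5,0 \right)} \right)}\right) - O = \left(31 - 4212\right) - \frac{9216298411}{6192187638} = -4181 - \frac{9216298411}{6192187638} = - \frac{25898752812889}{6192187638}$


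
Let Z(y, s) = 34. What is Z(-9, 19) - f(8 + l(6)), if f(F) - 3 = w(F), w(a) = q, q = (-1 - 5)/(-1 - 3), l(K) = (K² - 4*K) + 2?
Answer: 59/2 ≈ 29.500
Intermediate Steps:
l(K) = 2 + K² - 4*K
q = 3/2 (q = -6/(-4) = -6*(-¼) = 3/2 ≈ 1.5000)
w(a) = 3/2
f(F) = 9/2 (f(F) = 3 + 3/2 = 9/2)
Z(-9, 19) - f(8 + l(6)) = 34 - 1*9/2 = 34 - 9/2 = 59/2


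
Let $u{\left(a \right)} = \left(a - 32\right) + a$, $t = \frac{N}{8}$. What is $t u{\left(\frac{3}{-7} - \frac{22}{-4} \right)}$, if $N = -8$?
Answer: $\frac{153}{7} \approx 21.857$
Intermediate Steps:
$t = -1$ ($t = - \frac{8}{8} = \left(-8\right) \frac{1}{8} = -1$)
$u{\left(a \right)} = -32 + 2 a$ ($u{\left(a \right)} = \left(-32 + a\right) + a = -32 + 2 a$)
$t u{\left(\frac{3}{-7} - \frac{22}{-4} \right)} = - (-32 + 2 \left(\frac{3}{-7} - \frac{22}{-4}\right)) = - (-32 + 2 \left(3 \left(- \frac{1}{7}\right) - - \frac{11}{2}\right)) = - (-32 + 2 \left(- \frac{3}{7} + \frac{11}{2}\right)) = - (-32 + 2 \cdot \frac{71}{14}) = - (-32 + \frac{71}{7}) = \left(-1\right) \left(- \frac{153}{7}\right) = \frac{153}{7}$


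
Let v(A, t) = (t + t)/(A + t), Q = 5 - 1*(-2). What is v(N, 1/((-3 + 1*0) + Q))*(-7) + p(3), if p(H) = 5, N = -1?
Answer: 29/3 ≈ 9.6667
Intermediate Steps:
Q = 7 (Q = 5 + 2 = 7)
v(A, t) = 2*t/(A + t) (v(A, t) = (2*t)/(A + t) = 2*t/(A + t))
v(N, 1/((-3 + 1*0) + Q))*(-7) + p(3) = (2/(((-3 + 1*0) + 7)*(-1 + 1/((-3 + 1*0) + 7))))*(-7) + 5 = (2/(((-3 + 0) + 7)*(-1 + 1/((-3 + 0) + 7))))*(-7) + 5 = (2/((-3 + 7)*(-1 + 1/(-3 + 7))))*(-7) + 5 = (2/(4*(-1 + 1/4)))*(-7) + 5 = (2*(¼)/(-1 + ¼))*(-7) + 5 = (2*(¼)/(-¾))*(-7) + 5 = (2*(¼)*(-4/3))*(-7) + 5 = -⅔*(-7) + 5 = 14/3 + 5 = 29/3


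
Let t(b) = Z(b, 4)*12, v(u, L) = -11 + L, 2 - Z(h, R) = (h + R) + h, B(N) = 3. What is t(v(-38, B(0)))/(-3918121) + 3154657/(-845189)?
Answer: -12360469831249/3311552769869 ≈ -3.7325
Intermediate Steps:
Z(h, R) = 2 - R - 2*h (Z(h, R) = 2 - ((h + R) + h) = 2 - ((R + h) + h) = 2 - (R + 2*h) = 2 + (-R - 2*h) = 2 - R - 2*h)
t(b) = -24 - 24*b (t(b) = (2 - 1*4 - 2*b)*12 = (2 - 4 - 2*b)*12 = (-2 - 2*b)*12 = -24 - 24*b)
t(v(-38, B(0)))/(-3918121) + 3154657/(-845189) = (-24 - 24*(-11 + 3))/(-3918121) + 3154657/(-845189) = (-24 - 24*(-8))*(-1/3918121) + 3154657*(-1/845189) = (-24 + 192)*(-1/3918121) - 3154657/845189 = 168*(-1/3918121) - 3154657/845189 = -168/3918121 - 3154657/845189 = -12360469831249/3311552769869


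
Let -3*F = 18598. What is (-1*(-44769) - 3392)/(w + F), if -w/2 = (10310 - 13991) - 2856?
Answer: 124131/20624 ≈ 6.0188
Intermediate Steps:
F = -18598/3 (F = -1/3*18598 = -18598/3 ≈ -6199.3)
w = 13074 (w = -2*((10310 - 13991) - 2856) = -2*(-3681 - 2856) = -2*(-6537) = 13074)
(-1*(-44769) - 3392)/(w + F) = (-1*(-44769) - 3392)/(13074 - 18598/3) = (44769 - 3392)/(20624/3) = 41377*(3/20624) = 124131/20624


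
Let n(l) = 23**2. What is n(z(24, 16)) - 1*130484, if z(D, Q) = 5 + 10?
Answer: -129955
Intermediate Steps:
z(D, Q) = 15
n(l) = 529
n(z(24, 16)) - 1*130484 = 529 - 1*130484 = 529 - 130484 = -129955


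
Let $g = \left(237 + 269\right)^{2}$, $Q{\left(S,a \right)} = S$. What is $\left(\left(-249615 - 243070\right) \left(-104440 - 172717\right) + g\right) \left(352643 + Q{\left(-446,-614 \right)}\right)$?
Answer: $48092976724970457$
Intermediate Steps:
$g = 256036$ ($g = 506^{2} = 256036$)
$\left(\left(-249615 - 243070\right) \left(-104440 - 172717\right) + g\right) \left(352643 + Q{\left(-446,-614 \right)}\right) = \left(\left(-249615 - 243070\right) \left(-104440 - 172717\right) + 256036\right) \left(352643 - 446\right) = \left(\left(-492685\right) \left(-277157\right) + 256036\right) 352197 = \left(136551096545 + 256036\right) 352197 = 136551352581 \cdot 352197 = 48092976724970457$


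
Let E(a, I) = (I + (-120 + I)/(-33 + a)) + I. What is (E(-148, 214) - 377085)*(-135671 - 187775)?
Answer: 22050934607906/181 ≈ 1.2183e+11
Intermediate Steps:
E(a, I) = 2*I + (-120 + I)/(-33 + a) (E(a, I) = (I + (-120 + I)/(-33 + a)) + I = 2*I + (-120 + I)/(-33 + a))
(E(-148, 214) - 377085)*(-135671 - 187775) = ((-120 - 65*214 + 2*214*(-148))/(-33 - 148) - 377085)*(-135671 - 187775) = ((-120 - 13910 - 63344)/(-181) - 377085)*(-323446) = (-1/181*(-77374) - 377085)*(-323446) = (77374/181 - 377085)*(-323446) = -68175011/181*(-323446) = 22050934607906/181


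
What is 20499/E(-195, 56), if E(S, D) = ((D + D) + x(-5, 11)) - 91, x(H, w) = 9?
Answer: 6833/10 ≈ 683.30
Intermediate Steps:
E(S, D) = -82 + 2*D (E(S, D) = ((D + D) + 9) - 91 = (2*D + 9) - 91 = (9 + 2*D) - 91 = -82 + 2*D)
20499/E(-195, 56) = 20499/(-82 + 2*56) = 20499/(-82 + 112) = 20499/30 = 20499*(1/30) = 6833/10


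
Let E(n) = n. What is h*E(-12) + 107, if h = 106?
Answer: -1165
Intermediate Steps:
h*E(-12) + 107 = 106*(-12) + 107 = -1272 + 107 = -1165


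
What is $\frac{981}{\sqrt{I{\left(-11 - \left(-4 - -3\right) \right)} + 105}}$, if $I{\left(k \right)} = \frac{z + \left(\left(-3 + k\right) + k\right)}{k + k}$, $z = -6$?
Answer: $\frac{1962 \sqrt{10645}}{2129} \approx 95.082$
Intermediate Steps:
$I{\left(k \right)} = \frac{-9 + 2 k}{2 k}$ ($I{\left(k \right)} = \frac{-6 + \left(\left(-3 + k\right) + k\right)}{k + k} = \frac{-6 + \left(-3 + 2 k\right)}{2 k} = \left(-9 + 2 k\right) \frac{1}{2 k} = \frac{-9 + 2 k}{2 k}$)
$\frac{981}{\sqrt{I{\left(-11 - \left(-4 - -3\right) \right)} + 105}} = \frac{981}{\sqrt{\frac{- \frac{9}{2} - \left(7 + 3\right)}{-11 - \left(-4 - -3\right)} + 105}} = \frac{981}{\sqrt{\frac{- \frac{9}{2} - 10}{-11 - \left(-4 + 3\right)} + 105}} = \frac{981}{\sqrt{\frac{- \frac{9}{2} - 10}{-11 - -1} + 105}} = \frac{981}{\sqrt{\frac{- \frac{9}{2} + \left(-11 + 1\right)}{-11 + 1} + 105}} = \frac{981}{\sqrt{\frac{- \frac{9}{2} - 10}{-10} + 105}} = \frac{981}{\sqrt{\left(- \frac{1}{10}\right) \left(- \frac{29}{2}\right) + 105}} = \frac{981}{\sqrt{\frac{29}{20} + 105}} = \frac{981}{\sqrt{\frac{2129}{20}}} = \frac{981}{\frac{1}{10} \sqrt{10645}} = 981 \frac{2 \sqrt{10645}}{2129} = \frac{1962 \sqrt{10645}}{2129}$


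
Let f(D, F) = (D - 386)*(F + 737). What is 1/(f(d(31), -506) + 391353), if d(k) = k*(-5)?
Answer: 1/266382 ≈ 3.7540e-6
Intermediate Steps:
d(k) = -5*k
f(D, F) = (-386 + D)*(737 + F)
1/(f(d(31), -506) + 391353) = 1/((-284482 - 386*(-506) + 737*(-5*31) - 5*31*(-506)) + 391353) = 1/((-284482 + 195316 + 737*(-155) - 155*(-506)) + 391353) = 1/((-284482 + 195316 - 114235 + 78430) + 391353) = 1/(-124971 + 391353) = 1/266382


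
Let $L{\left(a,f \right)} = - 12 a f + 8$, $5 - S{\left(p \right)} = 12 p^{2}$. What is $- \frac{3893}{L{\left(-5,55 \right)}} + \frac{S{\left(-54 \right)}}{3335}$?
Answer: $- \frac{128720151}{11032180} \approx -11.668$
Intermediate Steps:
$S{\left(p \right)} = 5 - 12 p^{2}$
$L{\left(a,f \right)} = 8 - 12 a f$ ($L{\left(a,f \right)} = - 12 a f + 8 = 8 - 12 a f$)
$- \frac{3893}{L{\left(-5,55 \right)}} + \frac{S{\left(-54 \right)}}{3335} = - \frac{3893}{8 - \left(-60\right) 55} + \frac{5 - 12 \left(-54\right)^{2}}{3335} = - \frac{3893}{8 + 3300} + \left(5 - 34992\right) \frac{1}{3335} = - \frac{3893}{3308} + \left(5 - 34992\right) \frac{1}{3335} = \left(-3893\right) \frac{1}{3308} - \frac{34987}{3335} = - \frac{3893}{3308} - \frac{34987}{3335} = - \frac{128720151}{11032180}$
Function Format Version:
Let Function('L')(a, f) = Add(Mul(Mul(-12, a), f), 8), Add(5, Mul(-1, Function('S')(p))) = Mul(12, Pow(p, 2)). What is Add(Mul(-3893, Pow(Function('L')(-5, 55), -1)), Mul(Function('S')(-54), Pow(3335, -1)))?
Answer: Rational(-128720151, 11032180) ≈ -11.668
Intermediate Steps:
Function('S')(p) = Add(5, Mul(-12, Pow(p, 2))) (Function('S')(p) = Add(5, Mul(-1, Mul(12, Pow(p, 2)))) = Add(5, Mul(-12, Pow(p, 2))))
Function('L')(a, f) = Add(8, Mul(-12, a, f)) (Function('L')(a, f) = Add(Mul(-12, a, f), 8) = Add(8, Mul(-12, a, f)))
Add(Mul(-3893, Pow(Function('L')(-5, 55), -1)), Mul(Function('S')(-54), Pow(3335, -1))) = Add(Mul(-3893, Pow(Add(8, Mul(-12, -5, 55)), -1)), Mul(Add(5, Mul(-12, Pow(-54, 2))), Pow(3335, -1))) = Add(Mul(-3893, Pow(Add(8, 3300), -1)), Mul(Add(5, Mul(-12, 2916)), Rational(1, 3335))) = Add(Mul(-3893, Pow(3308, -1)), Mul(Add(5, -34992), Rational(1, 3335))) = Add(Mul(-3893, Rational(1, 3308)), Mul(-34987, Rational(1, 3335))) = Add(Rational(-3893, 3308), Rational(-34987, 3335)) = Rational(-128720151, 11032180)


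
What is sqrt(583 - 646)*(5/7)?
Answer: 15*I*sqrt(7)/7 ≈ 5.6695*I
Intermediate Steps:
sqrt(583 - 646)*(5/7) = sqrt(-63)*(5*(1/7)) = (3*I*sqrt(7))*(5/7) = 15*I*sqrt(7)/7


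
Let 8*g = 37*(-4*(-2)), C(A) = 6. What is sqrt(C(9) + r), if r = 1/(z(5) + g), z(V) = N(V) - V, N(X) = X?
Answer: sqrt(8251)/37 ≈ 2.4550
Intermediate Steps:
z(V) = 0 (z(V) = V - V = 0)
g = 37 (g = (37*(-4*(-2)))/8 = (37*8)/8 = (1/8)*296 = 37)
r = 1/37 (r = 1/(0 + 37) = 1/37 ≈ 0.027027)
sqrt(C(9) + r) = sqrt(6 + 1/37) = sqrt(223/37) = sqrt(8251)/37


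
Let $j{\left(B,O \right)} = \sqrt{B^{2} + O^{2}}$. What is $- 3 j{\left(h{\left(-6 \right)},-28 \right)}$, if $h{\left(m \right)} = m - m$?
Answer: $-84$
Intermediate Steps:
$h{\left(m \right)} = 0$
$- 3 j{\left(h{\left(-6 \right)},-28 \right)} = - 3 \sqrt{0^{2} + \left(-28\right)^{2}} = - 3 \sqrt{0 + 784} = - 3 \sqrt{784} = \left(-3\right) 28 = -84$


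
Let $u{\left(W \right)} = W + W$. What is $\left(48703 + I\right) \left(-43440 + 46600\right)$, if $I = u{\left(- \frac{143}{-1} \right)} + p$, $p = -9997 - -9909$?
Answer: $154527160$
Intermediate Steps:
$p = -88$ ($p = -9997 + 9909 = -88$)
$u{\left(W \right)} = 2 W$
$I = 198$ ($I = 2 \left(- \frac{143}{-1}\right) - 88 = 2 \left(\left(-143\right) \left(-1\right)\right) - 88 = 2 \cdot 143 - 88 = 286 - 88 = 198$)
$\left(48703 + I\right) \left(-43440 + 46600\right) = \left(48703 + 198\right) \left(-43440 + 46600\right) = 48901 \cdot 3160 = 154527160$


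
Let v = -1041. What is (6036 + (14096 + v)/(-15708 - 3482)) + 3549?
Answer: 36784619/3838 ≈ 9584.3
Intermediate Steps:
(6036 + (14096 + v)/(-15708 - 3482)) + 3549 = (6036 + (14096 - 1041)/(-15708 - 3482)) + 3549 = (6036 + 13055/(-19190)) + 3549 = (6036 + 13055*(-1/19190)) + 3549 = (6036 - 2611/3838) + 3549 = 23163557/3838 + 3549 = 36784619/3838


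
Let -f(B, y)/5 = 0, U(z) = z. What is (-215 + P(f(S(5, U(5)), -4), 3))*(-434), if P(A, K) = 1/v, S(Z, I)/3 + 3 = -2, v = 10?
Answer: 466333/5 ≈ 93267.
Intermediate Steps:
S(Z, I) = -15 (S(Z, I) = -9 + 3*(-2) = -9 - 6 = -15)
f(B, y) = 0 (f(B, y) = -5*0 = 0)
P(A, K) = 1/10
(-215 + P(f(S(5, U(5)), -4), 3))*(-434) = (-215 + 1/10)*(-434) = -2149/10*(-434) = 466333/5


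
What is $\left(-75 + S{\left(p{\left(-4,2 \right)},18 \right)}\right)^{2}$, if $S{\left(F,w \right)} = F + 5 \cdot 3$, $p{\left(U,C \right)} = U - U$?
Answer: $3600$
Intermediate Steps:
$p{\left(U,C \right)} = 0$
$S{\left(F,w \right)} = 15 + F$ ($S{\left(F,w \right)} = F + 15 = 15 + F$)
$\left(-75 + S{\left(p{\left(-4,2 \right)},18 \right)}\right)^{2} = \left(-75 + \left(15 + 0\right)\right)^{2} = \left(-75 + 15\right)^{2} = \left(-60\right)^{2} = 3600$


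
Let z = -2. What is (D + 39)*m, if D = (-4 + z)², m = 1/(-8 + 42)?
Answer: 75/34 ≈ 2.2059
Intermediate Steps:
m = 1/34 ≈ 0.029412
D = 36 (D = (-4 - 2)² = (-6)² = 36)
(D + 39)*m = (36 + 39)*(1/34) = 75*(1/34) = 75/34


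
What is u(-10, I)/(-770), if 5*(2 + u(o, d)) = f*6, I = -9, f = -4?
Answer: 17/1925 ≈ 0.0088312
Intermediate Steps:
u(o, d) = -34/5 (u(o, d) = -2 + (-4*6)/5 = -2 + (⅕)*(-24) = -2 - 24/5 = -34/5)
u(-10, I)/(-770) = -34/5/(-770) = -34/5*(-1/770) = 17/1925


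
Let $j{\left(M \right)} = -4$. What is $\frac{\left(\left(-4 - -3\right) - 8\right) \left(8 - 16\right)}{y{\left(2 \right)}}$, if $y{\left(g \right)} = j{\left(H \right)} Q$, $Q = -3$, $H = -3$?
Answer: $6$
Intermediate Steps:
$y{\left(g \right)} = 12$ ($y{\left(g \right)} = \left(-4\right) \left(-3\right) = 12$)
$\frac{\left(\left(-4 - -3\right) - 8\right) \left(8 - 16\right)}{y{\left(2 \right)}} = \frac{\left(\left(-4 - -3\right) - 8\right) \left(8 - 16\right)}{12} = \left(\left(-4 + 3\right) - 8\right) \left(-8\right) \frac{1}{12} = \left(-1 - 8\right) \left(-8\right) \frac{1}{12} = \left(-9\right) \left(-8\right) \frac{1}{12} = 72 \cdot \frac{1}{12} = 6$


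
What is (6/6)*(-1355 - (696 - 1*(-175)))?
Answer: -2226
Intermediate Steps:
(6/6)*(-1355 - (696 - 1*(-175))) = ((⅙)*6)*(-1355 - (696 + 175)) = 1*(-1355 - 1*871) = 1*(-1355 - 871) = 1*(-2226) = -2226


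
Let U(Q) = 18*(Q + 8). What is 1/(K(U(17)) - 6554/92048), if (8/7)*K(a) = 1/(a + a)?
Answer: -41421600/2909029 ≈ -14.239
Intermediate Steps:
U(Q) = 144 + 18*Q (U(Q) = 18*(8 + Q) = 144 + 18*Q)
K(a) = 7/(16*a) (K(a) = 7/(8*(a + a)) = 7/(8*((2*a))) = 7*(1/(2*a))/8 = 7/(16*a))
1/(K(U(17)) - 6554/92048) = 1/(7/(16*(144 + 18*17)) - 6554/92048) = 1/(7/(16*(144 + 306)) - 6554*1/92048) = 1/((7/16)/450 - 3277/46024) = 1/((7/16)*(1/450) - 3277/46024) = 1/(7/7200 - 3277/46024) = 1/(-2909029/41421600) = -41421600/2909029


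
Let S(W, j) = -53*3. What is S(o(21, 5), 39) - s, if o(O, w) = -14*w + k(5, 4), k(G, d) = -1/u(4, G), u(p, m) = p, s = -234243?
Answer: 234084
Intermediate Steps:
k(G, d) = -¼ (k(G, d) = -1/4 = -1*¼ = -¼)
o(O, w) = -¼ - 14*w (o(O, w) = -14*w - ¼ = -¼ - 14*w)
S(W, j) = -159
S(o(21, 5), 39) - s = -159 - 1*(-234243) = -159 + 234243 = 234084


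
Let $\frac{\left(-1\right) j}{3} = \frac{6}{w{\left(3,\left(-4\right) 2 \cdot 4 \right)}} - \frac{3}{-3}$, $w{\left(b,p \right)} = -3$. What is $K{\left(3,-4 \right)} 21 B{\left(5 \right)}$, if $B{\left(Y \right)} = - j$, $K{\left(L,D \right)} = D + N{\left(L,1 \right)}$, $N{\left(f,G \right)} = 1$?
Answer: $189$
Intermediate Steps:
$K{\left(L,D \right)} = 1 + D$ ($K{\left(L,D \right)} = D + 1 = 1 + D$)
$j = 3$ ($j = - 3 \left(\frac{6}{-3} - \frac{3}{-3}\right) = - 3 \left(6 \left(- \frac{1}{3}\right) - -1\right) = - 3 \left(-2 + 1\right) = \left(-3\right) \left(-1\right) = 3$)
$B{\left(Y \right)} = -3$ ($B{\left(Y \right)} = \left(-1\right) 3 = -3$)
$K{\left(3,-4 \right)} 21 B{\left(5 \right)} = \left(1 - 4\right) 21 \left(-3\right) = \left(-3\right) 21 \left(-3\right) = \left(-63\right) \left(-3\right) = 189$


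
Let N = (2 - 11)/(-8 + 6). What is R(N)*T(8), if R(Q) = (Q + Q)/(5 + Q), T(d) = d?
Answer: 144/19 ≈ 7.5789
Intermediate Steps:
N = 9/2 (N = -9/(-2) = -9*(-½) = 9/2 ≈ 4.5000)
R(Q) = 2*Q/(5 + Q) (R(Q) = (2*Q)/(5 + Q) = 2*Q/(5 + Q))
R(N)*T(8) = (2*(9/2)/(5 + 9/2))*8 = (2*(9/2)/(19/2))*8 = (2*(9/2)*(2/19))*8 = (18/19)*8 = 144/19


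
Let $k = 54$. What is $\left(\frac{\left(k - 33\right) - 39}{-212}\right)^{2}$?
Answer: $\frac{81}{11236} \approx 0.007209$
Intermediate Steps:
$\left(\frac{\left(k - 33\right) - 39}{-212}\right)^{2} = \left(\frac{\left(54 - 33\right) - 39}{-212}\right)^{2} = \left(\left(21 - 39\right) \left(- \frac{1}{212}\right)\right)^{2} = \left(\left(-18\right) \left(- \frac{1}{212}\right)\right)^{2} = \left(\frac{9}{106}\right)^{2} = \frac{81}{11236}$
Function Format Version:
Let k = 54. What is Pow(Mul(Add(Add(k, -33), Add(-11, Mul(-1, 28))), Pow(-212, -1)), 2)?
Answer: Rational(81, 11236) ≈ 0.0072090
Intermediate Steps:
Pow(Mul(Add(Add(k, -33), Add(-11, Mul(-1, 28))), Pow(-212, -1)), 2) = Pow(Mul(Add(Add(54, -33), Add(-11, Mul(-1, 28))), Pow(-212, -1)), 2) = Pow(Mul(Add(21, Add(-11, -28)), Rational(-1, 212)), 2) = Pow(Mul(Add(21, -39), Rational(-1, 212)), 2) = Pow(Mul(-18, Rational(-1, 212)), 2) = Pow(Rational(9, 106), 2) = Rational(81, 11236)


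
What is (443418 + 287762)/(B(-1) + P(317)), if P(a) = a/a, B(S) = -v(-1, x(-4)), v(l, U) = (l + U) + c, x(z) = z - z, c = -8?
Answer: 73118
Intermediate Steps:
x(z) = 0
v(l, U) = -8 + U + l (v(l, U) = (l + U) - 8 = (U + l) - 8 = -8 + U + l)
B(S) = 9 (B(S) = -(-8 + 0 - 1) = -1*(-9) = 9)
P(a) = 1
(443418 + 287762)/(B(-1) + P(317)) = (443418 + 287762)/(9 + 1) = 731180/10 = 731180*(1/10) = 73118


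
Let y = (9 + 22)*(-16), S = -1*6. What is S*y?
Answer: 2976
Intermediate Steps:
S = -6
y = -496 (y = 31*(-16) = -496)
S*y = -6*(-496) = 2976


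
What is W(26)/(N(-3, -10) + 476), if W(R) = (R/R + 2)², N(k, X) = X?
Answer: 9/466 ≈ 0.019313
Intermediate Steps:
W(R) = 9 (W(R) = (1 + 2)² = 3² = 9)
W(26)/(N(-3, -10) + 476) = 9/(-10 + 476) = 9/466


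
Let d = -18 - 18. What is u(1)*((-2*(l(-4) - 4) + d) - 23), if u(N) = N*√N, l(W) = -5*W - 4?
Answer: -83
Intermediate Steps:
l(W) = -4 - 5*W
d = -36
u(N) = N^(3/2)
u(1)*((-2*(l(-4) - 4) + d) - 23) = 1^(3/2)*((-2*((-4 - 5*(-4)) - 4) - 36) - 23) = 1*((-2*((-4 + 20) - 4) - 36) - 23) = 1*((-2*(16 - 4) - 36) - 23) = 1*((-2*12 - 36) - 23) = 1*((-24 - 36) - 23) = 1*(-60 - 23) = 1*(-83) = -83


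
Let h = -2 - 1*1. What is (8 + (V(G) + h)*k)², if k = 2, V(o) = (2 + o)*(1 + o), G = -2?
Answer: 4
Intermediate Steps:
h = -3 (h = -2 - 1 = -3)
V(o) = (1 + o)*(2 + o)
(8 + (V(G) + h)*k)² = (8 + ((2 + (-2)² + 3*(-2)) - 3)*2)² = (8 + ((2 + 4 - 6) - 3)*2)² = (8 + (0 - 3)*2)² = (8 - 3*2)² = (8 - 6)² = 2² = 4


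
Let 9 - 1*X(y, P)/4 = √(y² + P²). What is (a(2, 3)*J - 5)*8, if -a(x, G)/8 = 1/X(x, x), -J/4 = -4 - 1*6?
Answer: -8680/73 - 1280*√2/73 ≈ -143.70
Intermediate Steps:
X(y, P) = 36 - 4*√(P² + y²) (X(y, P) = 36 - 4*√(y² + P²) = 36 - 4*√(P² + y²))
J = 40 (J = -4*(-4 - 1*6) = -4*(-4 - 6) = -4*(-10) = 40)
a(x, G) = -8/(36 - 4*√2*√(x²)) (a(x, G) = -8/(36 - 4*√(x² + x²)) = -8/(36 - 4*√2*√(x²)))
(a(2, 3)*J - 5)*8 = ((2/(-9 + √2*√(2²)))*40 - 5)*8 = ((2/(-9 + √2*√4))*40 - 5)*8 = ((2/(-9 + √2*2))*40 - 5)*8 = ((2/(-9 + 2*√2))*40 - 5)*8 = (80/(-9 + 2*√2) - 5)*8 = (-5 + 80/(-9 + 2*√2))*8 = -40 + 640/(-9 + 2*√2)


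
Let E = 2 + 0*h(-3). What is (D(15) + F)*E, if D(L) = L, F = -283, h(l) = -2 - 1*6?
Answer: -536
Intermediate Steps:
h(l) = -8 (h(l) = -2 - 6 = -8)
E = 2 (E = 2 + 0*(-8) = 2 + 0 = 2)
(D(15) + F)*E = (15 - 283)*2 = -268*2 = -536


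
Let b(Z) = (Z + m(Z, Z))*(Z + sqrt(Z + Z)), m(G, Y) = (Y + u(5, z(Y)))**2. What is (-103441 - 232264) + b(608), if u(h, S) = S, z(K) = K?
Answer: 899056807 + 11834112*sqrt(19) ≈ 9.5064e+8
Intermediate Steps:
m(G, Y) = 4*Y**2 (m(G, Y) = (Y + Y)**2 = (2*Y)**2 = 4*Y**2)
b(Z) = (Z + 4*Z**2)*(Z + sqrt(2)*sqrt(Z)) (b(Z) = (Z + 4*Z**2)*(Z + sqrt(Z + Z)) = (Z + 4*Z**2)*(Z + sqrt(2*Z)) = (Z + 4*Z**2)*(Z + sqrt(2)*sqrt(Z)))
(-103441 - 232264) + b(608) = (-103441 - 232264) + (608**2 + 4*608**3 + sqrt(2)*608**(3/2) + 4*sqrt(2)*608**(5/2)) = -335705 + (369664 + 4*224755712 + sqrt(2)*(2432*sqrt(38)) + 4*sqrt(2)*(1478656*sqrt(38))) = -335705 + (369664 + 899022848 + 4864*sqrt(19) + 11829248*sqrt(19)) = -335705 + (899392512 + 11834112*sqrt(19)) = 899056807 + 11834112*sqrt(19)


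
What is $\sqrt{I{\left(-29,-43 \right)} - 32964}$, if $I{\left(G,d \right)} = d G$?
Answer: $i \sqrt{31717} \approx 178.09 i$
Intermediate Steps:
$I{\left(G,d \right)} = G d$
$\sqrt{I{\left(-29,-43 \right)} - 32964} = \sqrt{\left(-29\right) \left(-43\right) - 32964} = \sqrt{1247 - 32964} = \sqrt{-31717} = i \sqrt{31717}$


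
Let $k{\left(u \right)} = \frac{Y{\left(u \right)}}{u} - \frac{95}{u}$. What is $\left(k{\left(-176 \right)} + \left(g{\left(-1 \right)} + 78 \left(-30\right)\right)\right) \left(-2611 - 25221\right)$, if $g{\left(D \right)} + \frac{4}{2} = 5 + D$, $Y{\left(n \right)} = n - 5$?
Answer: $\frac{715303274}{11} \approx 6.5028 \cdot 10^{7}$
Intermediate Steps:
$Y{\left(n \right)} = -5 + n$ ($Y{\left(n \right)} = n - 5 = -5 + n$)
$k{\left(u \right)} = - \frac{95}{u} + \frac{-5 + u}{u}$ ($k{\left(u \right)} = \frac{-5 + u}{u} - \frac{95}{u} = - \frac{95}{u} + \frac{-5 + u}{u}$)
$g{\left(D \right)} = 3 + D$ ($g{\left(D \right)} = -2 + \left(5 + D\right) = 3 + D$)
$\left(k{\left(-176 \right)} + \left(g{\left(-1 \right)} + 78 \left(-30\right)\right)\right) \left(-2611 - 25221\right) = \left(\frac{-100 - 176}{-176} + \left(\left(3 - 1\right) + 78 \left(-30\right)\right)\right) \left(-2611 - 25221\right) = \left(\left(- \frac{1}{176}\right) \left(-276\right) + \left(2 - 2340\right)\right) \left(-27832\right) = \left(\frac{69}{44} - 2338\right) \left(-27832\right) = \left(- \frac{102803}{44}\right) \left(-27832\right) = \frac{715303274}{11}$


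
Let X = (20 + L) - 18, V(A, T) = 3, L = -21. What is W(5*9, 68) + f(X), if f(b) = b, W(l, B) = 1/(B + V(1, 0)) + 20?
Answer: 72/71 ≈ 1.0141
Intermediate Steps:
W(l, B) = 20 + 1/(3 + B) (W(l, B) = 1/(B + 3) + 20 = 1/(3 + B) + 20 = 20 + 1/(3 + B))
X = -19 (X = (20 - 21) - 18 = -1 - 18 = -19)
W(5*9, 68) + f(X) = (61 + 20*68)/(3 + 68) - 19 = (61 + 1360)/71 - 19 = (1/71)*1421 - 19 = 1421/71 - 19 = 72/71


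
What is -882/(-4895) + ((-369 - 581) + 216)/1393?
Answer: -2364304/6818735 ≈ -0.34674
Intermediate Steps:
-882/(-4895) + ((-369 - 581) + 216)/1393 = -882*(-1/4895) + (-950 + 216)*(1/1393) = 882/4895 - 734*1/1393 = 882/4895 - 734/1393 = -2364304/6818735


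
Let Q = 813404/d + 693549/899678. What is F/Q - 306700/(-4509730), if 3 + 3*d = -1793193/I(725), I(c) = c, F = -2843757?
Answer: 43157133806221364663423/14942459398439350493 ≈ 2888.2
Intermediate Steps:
d = -598456/725 (d = -1 + (-1793193/725)/3 = -1 + (-1793193*1/725)/3 = -1 + (⅓)*(-1793193/725) = -1 - 597731/725 = -598456/725 ≈ -825.46)
Q = -33133822642241/33651106073 (Q = 813404/(-598456/725) + 693549/899678 = 813404*(-725/598456) + 693549*(1/899678) = -147429475/149614 + 693549/899678 = -33133822642241/33651106073 ≈ -984.63)
F/Q - 306700/(-4509730) = -2843757/(-33133822642241/33651106073) - 306700/(-4509730) = -2843757*(-33651106073/33133822642241) - 306700*(-1/4509730) = 95695568452836261/33133822642241 + 30670/450973 = 43157133806221364663423/14942459398439350493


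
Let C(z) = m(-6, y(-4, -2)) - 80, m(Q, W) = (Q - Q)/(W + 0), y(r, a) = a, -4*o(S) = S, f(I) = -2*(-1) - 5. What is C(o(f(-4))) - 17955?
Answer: -18035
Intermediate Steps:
f(I) = -3 (f(I) = 2 - 5 = -3)
o(S) = -S/4
m(Q, W) = 0 (m(Q, W) = 0/W = 0)
C(z) = -80 (C(z) = 0 - 80 = -80)
C(o(f(-4))) - 17955 = -80 - 17955 = -18035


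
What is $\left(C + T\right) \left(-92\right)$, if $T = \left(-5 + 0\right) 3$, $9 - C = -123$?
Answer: $-10764$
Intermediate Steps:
$C = 132$ ($C = 9 - -123 = 9 + 123 = 132$)
$T = -15$ ($T = \left(-5\right) 3 = -15$)
$\left(C + T\right) \left(-92\right) = \left(132 - 15\right) \left(-92\right) = 117 \left(-92\right) = -10764$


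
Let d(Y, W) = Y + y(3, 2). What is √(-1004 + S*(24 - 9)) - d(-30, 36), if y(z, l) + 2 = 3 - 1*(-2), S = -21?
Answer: 27 + I*√1319 ≈ 27.0 + 36.318*I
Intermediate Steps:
y(z, l) = 3 (y(z, l) = -2 + (3 - 1*(-2)) = -2 + (3 + 2) = -2 + 5 = 3)
d(Y, W) = 3 + Y (d(Y, W) = Y + 3 = 3 + Y)
√(-1004 + S*(24 - 9)) - d(-30, 36) = √(-1004 - 21*(24 - 9)) - (3 - 30) = √(-1004 - 21*15) - 1*(-27) = √(-1004 - 315) + 27 = √(-1319) + 27 = I*√1319 + 27 = 27 + I*√1319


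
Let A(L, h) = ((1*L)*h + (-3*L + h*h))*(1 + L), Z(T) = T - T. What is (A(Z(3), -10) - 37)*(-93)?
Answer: -5859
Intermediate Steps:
Z(T) = 0
A(L, h) = (1 + L)*(h**2 - 3*L + L*h) (A(L, h) = (L*h + (-3*L + h**2))*(1 + L) = (L*h + (h**2 - 3*L))*(1 + L) = (h**2 - 3*L + L*h)*(1 + L) = (1 + L)*(h**2 - 3*L + L*h))
(A(Z(3), -10) - 37)*(-93) = (((-10)**2 - 3*0 - 3*0**2 + 0*(-10) + 0*(-10)**2 - 10*0**2) - 37)*(-93) = ((100 + 0 - 3*0 + 0 + 0*100 - 10*0) - 37)*(-93) = ((100 + 0 + 0 + 0 + 0 + 0) - 37)*(-93) = (100 - 37)*(-93) = 63*(-93) = -5859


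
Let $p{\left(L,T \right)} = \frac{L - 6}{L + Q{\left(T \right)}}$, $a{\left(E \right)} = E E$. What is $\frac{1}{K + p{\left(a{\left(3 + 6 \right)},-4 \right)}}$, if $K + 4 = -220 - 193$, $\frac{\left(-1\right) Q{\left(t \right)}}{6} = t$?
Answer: $- \frac{7}{2914} \approx -0.0024022$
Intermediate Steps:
$Q{\left(t \right)} = - 6 t$
$a{\left(E \right)} = E^{2}$
$p{\left(L,T \right)} = \frac{-6 + L}{L - 6 T}$ ($p{\left(L,T \right)} = \frac{L - 6}{L - 6 T} = \frac{-6 + L}{L - 6 T}$)
$K = -417$ ($K = -4 - 413 = -417$)
$\frac{1}{K + p{\left(a{\left(3 + 6 \right)},-4 \right)}} = \frac{1}{-417 + \frac{-6 + \left(3 + 6\right)^{2}}{\left(3 + 6\right)^{2} - -24}} = \frac{1}{-417 + \frac{-6 + 9^{2}}{9^{2} + 24}} = \frac{1}{-417 + \frac{-6 + 81}{81 + 24}} = \frac{1}{-417 + \frac{1}{105} \cdot 75} = \frac{1}{-417 + \frac{5}{7}} = \frac{1}{- \frac{2914}{7}} = - \frac{7}{2914}$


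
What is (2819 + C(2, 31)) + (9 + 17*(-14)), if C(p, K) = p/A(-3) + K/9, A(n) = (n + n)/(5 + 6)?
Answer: 23308/9 ≈ 2589.8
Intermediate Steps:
A(n) = 2*n/11 (A(n) = (2*n)/11 = (2*n)*(1/11) = 2*n/11)
C(p, K) = -11*p/6 + K/9 (C(p, K) = p/(((2/11)*(-3))) + K/9 = p/(-6/11) + K*(1/9) = p*(-11/6) + K/9 = -11*p/6 + K/9)
(2819 + C(2, 31)) + (9 + 17*(-14)) = (2819 + (-11/6*2 + (1/9)*31)) + (9 + 17*(-14)) = (2819 + (-11/3 + 31/9)) + (9 - 238) = (2819 - 2/9) - 229 = 25369/9 - 229 = 23308/9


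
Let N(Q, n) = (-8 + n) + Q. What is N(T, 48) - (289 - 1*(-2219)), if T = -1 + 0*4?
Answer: -2469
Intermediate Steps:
T = -1 (T = -1 + 0 = -1)
N(Q, n) = -8 + Q + n
N(T, 48) - (289 - 1*(-2219)) = (-8 - 1 + 48) - (289 - 1*(-2219)) = 39 - (289 + 2219) = 39 - 1*2508 = 39 - 2508 = -2469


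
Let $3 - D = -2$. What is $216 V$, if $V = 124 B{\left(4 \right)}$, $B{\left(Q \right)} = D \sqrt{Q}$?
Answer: $267840$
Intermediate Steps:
$D = 5$ ($D = 3 - -2 = 3 + 2 = 5$)
$B{\left(Q \right)} = 5 \sqrt{Q}$
$V = 1240$ ($V = 124 \cdot 5 \sqrt{4} = 124 \cdot 5 \cdot 2 = 124 \cdot 10 = 1240$)
$216 V = 216 \cdot 1240 = 267840$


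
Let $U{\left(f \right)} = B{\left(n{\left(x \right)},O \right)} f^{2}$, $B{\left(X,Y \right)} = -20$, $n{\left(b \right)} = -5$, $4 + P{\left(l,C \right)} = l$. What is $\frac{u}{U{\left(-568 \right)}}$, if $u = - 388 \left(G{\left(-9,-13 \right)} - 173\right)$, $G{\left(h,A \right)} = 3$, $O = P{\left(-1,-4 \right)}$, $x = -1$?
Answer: $- \frac{1649}{161312} \approx -0.010222$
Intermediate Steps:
$P{\left(l,C \right)} = -4 + l$
$O = -5$ ($O = -4 - 1 = -5$)
$U{\left(f \right)} = - 20 f^{2}$
$u = 65960$ ($u = - 388 \left(3 - 173\right) = \left(-388\right) \left(-170\right) = 65960$)
$\frac{u}{U{\left(-568 \right)}} = \frac{65960}{\left(-20\right) \left(-568\right)^{2}} = \frac{65960}{\left(-20\right) 322624} = \frac{65960}{-6452480} = 65960 \left(- \frac{1}{6452480}\right) = - \frac{1649}{161312}$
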